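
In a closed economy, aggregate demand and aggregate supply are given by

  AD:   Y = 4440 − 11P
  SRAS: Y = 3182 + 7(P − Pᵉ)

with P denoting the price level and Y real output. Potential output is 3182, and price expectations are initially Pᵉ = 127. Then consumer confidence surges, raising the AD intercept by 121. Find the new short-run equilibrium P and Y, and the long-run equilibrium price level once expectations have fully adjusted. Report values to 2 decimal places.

Short run: P = 126.00, Y = 3175.00. Long run: P = 125.36.

AD shifts right: new AD is Y = 4561 − 11P. With Pᵉ = 127, SRAS is Y = 2293 + 7P.
Short run: 4561 − 11P = 2293 + 7P gives 2268 = 18P, so P = 126.00 and Y = 4561 − 11P = 3175.00.
Y = 3175.00 is below potential 3182; expectations adjust and SRAS shifts right until Y = 3182.
Long run: on the new AD curve, 3182 = 4561 − 11P gives P = 125.36.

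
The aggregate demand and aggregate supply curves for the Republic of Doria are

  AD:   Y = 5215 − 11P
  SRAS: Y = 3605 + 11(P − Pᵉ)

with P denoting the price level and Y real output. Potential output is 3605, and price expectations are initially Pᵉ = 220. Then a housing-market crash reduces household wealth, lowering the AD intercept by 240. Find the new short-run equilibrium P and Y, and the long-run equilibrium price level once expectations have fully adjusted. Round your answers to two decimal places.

AD shifts left: new AD is Y = 4975 − 11P. With Pᵉ = 220, SRAS is Y = 1185 + 11P.
Short run: 4975 − 11P = 1185 + 11P gives 3790 = 22P, so P = 172.27 and Y = 4975 − 11P = 3080.00.
Y = 3080.00 is below potential 3605; expectations adjust and SRAS shifts right until Y = 3605.
Long run: on the new AD curve, 3605 = 4975 − 11P gives P = 124.55.

Short run: P = 172.27, Y = 3080.00. Long run: P = 124.55.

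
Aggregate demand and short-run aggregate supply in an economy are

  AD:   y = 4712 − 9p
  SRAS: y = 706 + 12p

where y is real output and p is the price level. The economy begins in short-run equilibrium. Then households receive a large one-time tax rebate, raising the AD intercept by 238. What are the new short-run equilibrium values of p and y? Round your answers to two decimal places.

This is a positive demand shock: AD shifts right.
New AD: y = 4950 − 9p.
Set AD = SRAS: 4950 − 9p = 706 + 12p, so 4244 = 21p and p = 202.10.
Substituting into AD, y = 3131.14.

p = 202.10, y = 3131.14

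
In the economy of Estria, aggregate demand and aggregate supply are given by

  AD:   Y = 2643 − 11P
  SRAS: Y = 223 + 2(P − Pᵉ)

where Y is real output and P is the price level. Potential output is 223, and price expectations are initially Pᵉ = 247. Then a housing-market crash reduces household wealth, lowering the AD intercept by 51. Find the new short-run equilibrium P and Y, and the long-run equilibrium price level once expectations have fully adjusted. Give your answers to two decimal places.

Short run: P = 220.23, Y = 169.46. Long run: P = 215.36.

AD shifts left: new AD is Y = 2592 − 11P. With Pᵉ = 247, SRAS is Y = 2P − 271.
Short run: 2592 − 11P = 2P − 271 gives 2863 = 13P, so P = 220.23 and Y = 2592 − 11P = 169.46.
Y = 169.46 is below potential 223; expectations adjust and SRAS shifts right until Y = 223.
Long run: on the new AD curve, 223 = 2592 − 11P gives P = 215.36.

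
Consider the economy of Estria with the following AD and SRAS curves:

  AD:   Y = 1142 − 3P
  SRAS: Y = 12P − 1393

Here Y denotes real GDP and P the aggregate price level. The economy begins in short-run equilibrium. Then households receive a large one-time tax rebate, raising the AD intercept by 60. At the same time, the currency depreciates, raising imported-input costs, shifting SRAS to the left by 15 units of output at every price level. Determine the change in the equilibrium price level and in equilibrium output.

ΔP = +5, ΔY = +45

After both shocks: AD is Y = 1202 − 3P and SRAS is Y = 12P − 1408.
Setting them equal: 2610 = 15P, so P = 174.
Y = 1202 − 3·174 = 680.
Initially P = 169, Y = 635, so ΔP = +5 and ΔY = +45.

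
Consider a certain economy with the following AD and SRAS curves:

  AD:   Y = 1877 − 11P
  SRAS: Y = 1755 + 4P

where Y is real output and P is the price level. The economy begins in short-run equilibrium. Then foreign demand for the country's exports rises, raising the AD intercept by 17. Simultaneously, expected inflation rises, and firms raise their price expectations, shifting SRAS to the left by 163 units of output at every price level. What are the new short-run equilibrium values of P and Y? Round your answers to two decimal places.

P = 20.13, Y = 1672.53

After both shocks: AD is Y = 1894 − 11P and SRAS is Y = 1592 + 4P.
Setting them equal: 302 = 15P, so P = 20.13.
Substituting into AD, Y = 1672.53.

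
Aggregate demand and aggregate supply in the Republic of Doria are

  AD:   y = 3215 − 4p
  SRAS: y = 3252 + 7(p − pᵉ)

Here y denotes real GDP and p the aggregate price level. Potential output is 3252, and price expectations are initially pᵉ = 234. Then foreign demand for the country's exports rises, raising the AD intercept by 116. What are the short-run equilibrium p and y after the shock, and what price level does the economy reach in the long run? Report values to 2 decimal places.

AD shifts right: new AD is y = 3331 − 4p. With pᵉ = 234, SRAS is y = 1614 + 7p.
Short run: 3331 − 4p = 1614 + 7p gives 1717 = 11p, so p = 156.09 and y = 3331 − 4p = 2706.64.
y = 2706.64 is below potential 3252; expectations adjust and SRAS shifts right until y = 3252.
Long run: on the new AD curve, 3252 = 3331 − 4p gives p = 19.75.

Short run: p = 156.09, y = 2706.64. Long run: p = 19.75.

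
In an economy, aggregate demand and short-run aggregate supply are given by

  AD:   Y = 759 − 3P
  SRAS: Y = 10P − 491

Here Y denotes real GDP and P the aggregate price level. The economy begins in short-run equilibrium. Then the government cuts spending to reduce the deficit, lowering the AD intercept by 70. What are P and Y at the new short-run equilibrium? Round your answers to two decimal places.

P = 90.77, Y = 416.69

This is a negative demand shock: AD shifts left.
New AD: Y = 689 − 3P.
Set AD = SRAS: 689 − 3P = 10P − 491, so 1180 = 13P and P = 90.77.
Substituting into AD, Y = 416.69.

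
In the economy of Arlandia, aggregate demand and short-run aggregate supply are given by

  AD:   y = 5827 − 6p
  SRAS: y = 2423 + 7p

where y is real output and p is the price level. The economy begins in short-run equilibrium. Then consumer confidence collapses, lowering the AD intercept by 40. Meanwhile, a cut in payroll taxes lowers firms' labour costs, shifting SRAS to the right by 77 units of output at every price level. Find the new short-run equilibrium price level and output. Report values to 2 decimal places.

p = 252.85, y = 4269.92

After both shocks: AD is y = 5787 − 6p and SRAS is y = 2500 + 7p.
Setting them equal: 3287 = 13p, so p = 252.85.
Substituting into AD, y = 4269.92.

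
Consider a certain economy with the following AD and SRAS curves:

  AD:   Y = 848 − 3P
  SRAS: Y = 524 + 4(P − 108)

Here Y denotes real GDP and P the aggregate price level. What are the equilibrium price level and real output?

Write SRAS as Y = 524 + 4P − 432 = 92 + 4P.
Set AD = SRAS: 848 − 3P = 92 + 4P, so 756 = 7P and P = 108.
Then Y = 848 − 3·108 = 524.

P = 108, Y = 524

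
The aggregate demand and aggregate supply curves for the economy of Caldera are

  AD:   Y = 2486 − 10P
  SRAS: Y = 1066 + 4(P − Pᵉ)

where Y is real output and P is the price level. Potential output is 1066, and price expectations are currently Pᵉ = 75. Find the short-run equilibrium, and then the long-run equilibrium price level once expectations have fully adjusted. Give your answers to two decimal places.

Short run: with Pᵉ = 75, SRAS is Y = 766 + 4P. Setting AD = SRAS gives 1720 = 14P, so P = 122.86 and Y = 2486 − 10P = 1257.43.
Output 1257.43 is above potential 1066, so over time expected prices rise and SRAS shifts left until Y returns to 1066.
Long run: Y = 1066 on the AD curve gives 1066 = 2486 − 10P, so P = 142.00.

Short run: P = 122.86, Y = 1257.43. Long run: P = 142.00.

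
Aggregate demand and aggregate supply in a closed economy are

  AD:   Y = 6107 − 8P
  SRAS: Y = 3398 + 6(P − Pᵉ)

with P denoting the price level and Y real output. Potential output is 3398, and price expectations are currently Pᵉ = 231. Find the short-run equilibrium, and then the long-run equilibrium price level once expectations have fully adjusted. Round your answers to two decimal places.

Short run: P = 292.50, Y = 3767.00. Long run: P = 338.63.

Short run: with Pᵉ = 231, SRAS is Y = 2012 + 6P. Setting AD = SRAS gives 4095 = 14P, so P = 292.50 and Y = 6107 − 8P = 3767.00.
Output 3767.00 is above potential 3398, so over time expected prices rise and SRAS shifts left until Y returns to 3398.
Long run: Y = 3398 on the AD curve gives 3398 = 6107 − 8P, so P = 338.63.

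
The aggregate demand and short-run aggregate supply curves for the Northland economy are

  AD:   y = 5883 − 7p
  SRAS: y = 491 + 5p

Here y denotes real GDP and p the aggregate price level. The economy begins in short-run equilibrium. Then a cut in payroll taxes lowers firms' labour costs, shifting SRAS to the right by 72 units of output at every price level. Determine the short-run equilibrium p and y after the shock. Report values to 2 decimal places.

p = 443.33, y = 2779.67

This is a positive supply shock: SRAS shifts right.
New SRAS: y = 563 + 5p.
Set AD = SRAS: 5883 − 7p = 563 + 5p, so 5320 = 12p and p = 443.33.
Substituting into AD, y = 2779.67.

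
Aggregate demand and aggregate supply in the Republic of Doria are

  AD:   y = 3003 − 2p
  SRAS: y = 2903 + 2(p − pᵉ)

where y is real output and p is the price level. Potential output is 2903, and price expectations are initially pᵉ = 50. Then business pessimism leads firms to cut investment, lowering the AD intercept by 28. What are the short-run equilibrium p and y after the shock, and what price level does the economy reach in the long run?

AD shifts left: new AD is y = 2975 − 2p. With pᵉ = 50, SRAS is y = 2803 + 2p.
Short run: 2975 − 2p = 2803 + 2p gives 172 = 4p, so p = 43 and y = 2975 − 2·43 = 2889.
y = 2889 is below potential 2903; expectations adjust and SRAS shifts right until y = 2903.
Long run: on the new AD curve, 2903 = 2975 − 2p gives p = 36.

Short run: p = 43, y = 2889. Long run: p = 36.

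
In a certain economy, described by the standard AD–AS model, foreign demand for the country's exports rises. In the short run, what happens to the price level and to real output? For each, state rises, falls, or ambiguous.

This is a positive demand shock: AD shifts right.
Moving along the upward-sloping SRAS curve, P rises and Y rises.

Price level: rises; output: rises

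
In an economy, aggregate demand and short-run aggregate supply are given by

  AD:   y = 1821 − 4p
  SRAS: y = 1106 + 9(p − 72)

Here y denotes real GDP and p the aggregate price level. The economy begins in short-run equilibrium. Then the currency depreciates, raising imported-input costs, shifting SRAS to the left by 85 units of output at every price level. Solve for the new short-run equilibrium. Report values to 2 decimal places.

This is a negative supply shock: SRAS shifts left.
New SRAS: y = 373 + 9p.
Set AD = SRAS: 1821 − 4p = 373 + 9p, so 1448 = 13p and p = 111.38.
Substituting into AD, y = 1375.46.

p = 111.38, y = 1375.46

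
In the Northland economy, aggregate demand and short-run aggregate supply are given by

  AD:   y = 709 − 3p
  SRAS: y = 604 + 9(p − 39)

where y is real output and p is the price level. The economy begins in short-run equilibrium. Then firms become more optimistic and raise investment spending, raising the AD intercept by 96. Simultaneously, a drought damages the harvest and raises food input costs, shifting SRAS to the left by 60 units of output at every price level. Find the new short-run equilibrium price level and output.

p = 51, y = 652

After both shocks: AD is y = 805 − 3p and SRAS is y = 193 + 9p.
Setting them equal: 612 = 12p, so p = 51.
y = 805 − 3·51 = 652.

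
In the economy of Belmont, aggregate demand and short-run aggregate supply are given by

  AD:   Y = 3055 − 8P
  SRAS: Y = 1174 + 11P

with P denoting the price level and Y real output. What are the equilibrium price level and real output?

Set AD = SRAS: 3055 − 8P = 1174 + 11P, so 1881 = 19P and P = 99.
Then Y = 3055 − 8·99 = 2263.

P = 99, Y = 2263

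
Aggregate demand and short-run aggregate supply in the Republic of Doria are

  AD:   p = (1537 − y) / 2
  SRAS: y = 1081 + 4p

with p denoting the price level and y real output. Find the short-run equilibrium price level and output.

Rearrange AD to y = 1537 − 2p.
Set AD = SRAS: 1537 − 2p = 1081 + 4p, so 456 = 6p and p = 76.
Then y = 1537 − 2·76 = 1385.

p = 76, y = 1385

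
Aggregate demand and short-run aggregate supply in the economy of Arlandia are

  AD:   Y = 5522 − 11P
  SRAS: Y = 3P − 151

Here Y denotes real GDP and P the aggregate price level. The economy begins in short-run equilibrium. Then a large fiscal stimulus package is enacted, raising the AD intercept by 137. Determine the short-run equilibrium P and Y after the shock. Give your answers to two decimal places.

P = 415.00, Y = 1094.00

This is a positive demand shock: AD shifts right.
New AD: Y = 5659 − 11P.
Set AD = SRAS: 5659 − 11P = 3P − 151, so 5810 = 14P and P = 415.00.
Substituting into AD, Y = 1094.00.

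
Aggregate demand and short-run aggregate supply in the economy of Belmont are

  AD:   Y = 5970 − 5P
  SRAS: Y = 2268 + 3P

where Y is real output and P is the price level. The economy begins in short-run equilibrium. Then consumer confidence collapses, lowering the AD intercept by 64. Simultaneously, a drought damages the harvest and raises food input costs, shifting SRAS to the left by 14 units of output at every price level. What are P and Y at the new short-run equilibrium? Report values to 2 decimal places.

After both shocks: AD is Y = 5906 − 5P and SRAS is Y = 2254 + 3P.
Setting them equal: 3652 = 8P, so P = 456.50.
Substituting into AD, Y = 3623.50.

P = 456.50, Y = 3623.50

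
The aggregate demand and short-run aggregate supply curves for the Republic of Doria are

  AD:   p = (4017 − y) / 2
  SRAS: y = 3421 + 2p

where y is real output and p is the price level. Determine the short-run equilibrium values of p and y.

Rearrange AD to y = 4017 − 2p.
Set AD = SRAS: 4017 − 2p = 3421 + 2p, so 596 = 4p and p = 149.
Then y = 4017 − 2·149 = 3719.

p = 149, y = 3719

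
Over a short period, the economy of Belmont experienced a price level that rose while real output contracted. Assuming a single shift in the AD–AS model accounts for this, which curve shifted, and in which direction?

SRAS shifted left

P rose and Y fell. An AD shift moves P and Y in the same direction; an SRAS shift moves them in opposite directions.
Here P and Y moved in opposite directions, so the SRAS curve shifted.
Since Y fell, SRAS shifted left.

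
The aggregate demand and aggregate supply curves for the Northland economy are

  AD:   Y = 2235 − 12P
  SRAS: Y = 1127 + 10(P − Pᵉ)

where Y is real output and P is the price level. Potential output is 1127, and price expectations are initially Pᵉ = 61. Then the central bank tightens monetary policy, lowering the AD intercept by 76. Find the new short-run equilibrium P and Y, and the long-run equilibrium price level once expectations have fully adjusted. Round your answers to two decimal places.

Short run: P = 74.64, Y = 1263.36. Long run: P = 86.00.

AD shifts left: new AD is Y = 2159 − 12P. With Pᵉ = 61, SRAS is Y = 517 + 10P.
Short run: 2159 − 12P = 517 + 10P gives 1642 = 22P, so P = 74.64 and Y = 2159 − 12P = 1263.36.
Y = 1263.36 is above potential 1127; expectations adjust and SRAS shifts left until Y = 1127.
Long run: on the new AD curve, 1127 = 2159 − 12P gives P = 86.00.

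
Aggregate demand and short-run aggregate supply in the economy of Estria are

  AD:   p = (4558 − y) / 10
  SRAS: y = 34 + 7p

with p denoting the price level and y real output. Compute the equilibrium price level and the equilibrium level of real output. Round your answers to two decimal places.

Rearrange AD to y = 4558 − 10p.
Set AD = SRAS: 4558 − 10p = 34 + 7p, so 4524 = 17p and p = 266.12.
Substituting into AD, y = 4558 − 10p = 1896.82.

p = 266.12, y = 1896.82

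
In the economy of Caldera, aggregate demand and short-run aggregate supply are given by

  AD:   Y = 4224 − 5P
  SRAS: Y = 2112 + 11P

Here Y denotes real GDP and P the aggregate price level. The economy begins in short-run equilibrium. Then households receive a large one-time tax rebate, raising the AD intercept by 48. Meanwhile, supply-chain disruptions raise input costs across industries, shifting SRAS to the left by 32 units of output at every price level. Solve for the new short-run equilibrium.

P = 137, Y = 3587

After both shocks: AD is Y = 4272 − 5P and SRAS is Y = 2080 + 11P.
Setting them equal: 2192 = 16P, so P = 137.
Y = 4272 − 5·137 = 3587.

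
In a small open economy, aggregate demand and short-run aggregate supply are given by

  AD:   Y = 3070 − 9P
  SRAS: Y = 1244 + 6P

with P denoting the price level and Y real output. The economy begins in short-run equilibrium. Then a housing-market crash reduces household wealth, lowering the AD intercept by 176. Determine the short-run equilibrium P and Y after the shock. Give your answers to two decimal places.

P = 110.00, Y = 1904.00

This is a negative demand shock: AD shifts left.
New AD: Y = 2894 − 9P.
Set AD = SRAS: 2894 − 9P = 1244 + 6P, so 1650 = 15P and P = 110.00.
Substituting into AD, Y = 1904.00.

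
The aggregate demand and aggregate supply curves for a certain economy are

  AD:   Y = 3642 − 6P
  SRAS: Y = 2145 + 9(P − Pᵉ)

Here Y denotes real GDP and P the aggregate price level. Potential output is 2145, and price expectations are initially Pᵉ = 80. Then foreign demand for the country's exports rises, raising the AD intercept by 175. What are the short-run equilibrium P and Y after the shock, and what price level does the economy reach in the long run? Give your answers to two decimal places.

Short run: P = 159.47, Y = 2860.20. Long run: P = 278.67.

AD shifts right: new AD is Y = 3817 − 6P. With Pᵉ = 80, SRAS is Y = 1425 + 9P.
Short run: 3817 − 6P = 1425 + 9P gives 2392 = 15P, so P = 159.47 and Y = 3817 − 6P = 2860.20.
Y = 2860.20 is above potential 2145; expectations adjust and SRAS shifts left until Y = 2145.
Long run: on the new AD curve, 2145 = 3817 − 6P gives P = 278.67.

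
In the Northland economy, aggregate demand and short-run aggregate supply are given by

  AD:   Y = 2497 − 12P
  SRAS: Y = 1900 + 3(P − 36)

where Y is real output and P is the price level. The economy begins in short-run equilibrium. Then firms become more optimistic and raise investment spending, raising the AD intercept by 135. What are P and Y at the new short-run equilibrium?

This is a positive demand shock: AD shifts right.
New AD: Y = 2632 − 12P.
SRAS can be written Y = 1792 + 3P.
Set AD = SRAS: 2632 − 12P = 1792 + 3P, so 840 = 15P and P = 56.
Y = 2632 − 12·56 = 1960.

P = 56, Y = 1960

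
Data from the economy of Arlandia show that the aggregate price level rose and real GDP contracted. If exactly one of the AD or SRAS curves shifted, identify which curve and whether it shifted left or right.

P rose and Y fell. An AD shift moves P and Y in the same direction; an SRAS shift moves them in opposite directions.
Here P and Y moved in opposite directions, so the SRAS curve shifted.
Since Y fell, SRAS shifted left.

SRAS shifted left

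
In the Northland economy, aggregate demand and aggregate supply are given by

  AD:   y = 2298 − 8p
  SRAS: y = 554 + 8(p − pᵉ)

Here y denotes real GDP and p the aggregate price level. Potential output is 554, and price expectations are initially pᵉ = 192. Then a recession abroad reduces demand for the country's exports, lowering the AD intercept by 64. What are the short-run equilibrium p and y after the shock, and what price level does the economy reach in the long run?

AD shifts left: new AD is y = 2234 − 8p. With pᵉ = 192, SRAS is y = 8p − 982.
Short run: 2234 − 8p = 8p − 982 gives 3216 = 16p, so p = 201 and y = 2234 − 8·201 = 626.
y = 626 is above potential 554; expectations adjust and SRAS shifts left until y = 554.
Long run: on the new AD curve, 554 = 2234 − 8p gives p = 210.

Short run: p = 201, y = 626. Long run: p = 210.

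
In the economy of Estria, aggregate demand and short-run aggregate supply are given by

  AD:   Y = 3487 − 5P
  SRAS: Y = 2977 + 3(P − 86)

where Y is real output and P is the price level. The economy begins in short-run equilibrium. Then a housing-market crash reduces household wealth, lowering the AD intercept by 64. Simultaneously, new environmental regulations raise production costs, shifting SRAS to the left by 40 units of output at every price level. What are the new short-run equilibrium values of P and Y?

P = 93, Y = 2958

After both shocks: AD is Y = 3423 − 5P and SRAS is Y = 2679 + 3P.
Setting them equal: 744 = 8P, so P = 93.
Y = 3423 − 5·93 = 2958.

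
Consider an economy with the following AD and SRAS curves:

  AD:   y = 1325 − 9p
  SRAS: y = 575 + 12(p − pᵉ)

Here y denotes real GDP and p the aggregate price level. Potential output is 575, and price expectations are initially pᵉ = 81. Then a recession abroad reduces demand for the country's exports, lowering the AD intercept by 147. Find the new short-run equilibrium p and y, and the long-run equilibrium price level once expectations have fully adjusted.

AD shifts left: new AD is y = 1178 − 9p. With pᵉ = 81, SRAS is y = 12p − 397.
Short run: 1178 − 9p = 12p − 397 gives 1575 = 21p, so p = 75 and y = 1178 − 9·75 = 503.
y = 503 is below potential 575; expectations adjust and SRAS shifts right until y = 575.
Long run: on the new AD curve, 575 = 1178 − 9p gives p = 67.

Short run: p = 75, y = 503. Long run: p = 67.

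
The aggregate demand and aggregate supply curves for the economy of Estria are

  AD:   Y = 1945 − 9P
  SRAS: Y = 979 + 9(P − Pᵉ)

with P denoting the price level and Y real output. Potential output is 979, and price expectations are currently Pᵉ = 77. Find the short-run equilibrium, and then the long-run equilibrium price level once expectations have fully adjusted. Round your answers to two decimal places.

Short run: P = 92.17, Y = 1115.50. Long run: P = 107.33.

Short run: with Pᵉ = 77, SRAS is Y = 286 + 9P. Setting AD = SRAS gives 1659 = 18P, so P = 92.17 and Y = 1945 − 9P = 1115.50.
Output 1115.50 is above potential 979, so over time expected prices rise and SRAS shifts left until Y returns to 979.
Long run: Y = 979 on the AD curve gives 979 = 1945 − 9P, so P = 107.33.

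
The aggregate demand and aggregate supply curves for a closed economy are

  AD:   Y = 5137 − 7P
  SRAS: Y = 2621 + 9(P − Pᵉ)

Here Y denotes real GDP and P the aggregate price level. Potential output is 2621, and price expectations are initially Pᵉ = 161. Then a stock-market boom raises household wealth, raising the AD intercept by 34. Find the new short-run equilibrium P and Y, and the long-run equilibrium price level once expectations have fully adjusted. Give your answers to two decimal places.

Short run: P = 249.94, Y = 3421.44. Long run: P = 364.29.

AD shifts right: new AD is Y = 5171 − 7P. With Pᵉ = 161, SRAS is Y = 1172 + 9P.
Short run: 5171 − 7P = 1172 + 9P gives 3999 = 16P, so P = 249.94 and Y = 5171 − 7P = 3421.44.
Y = 3421.44 is above potential 2621; expectations adjust and SRAS shifts left until Y = 2621.
Long run: on the new AD curve, 2621 = 5171 − 7P gives P = 364.29.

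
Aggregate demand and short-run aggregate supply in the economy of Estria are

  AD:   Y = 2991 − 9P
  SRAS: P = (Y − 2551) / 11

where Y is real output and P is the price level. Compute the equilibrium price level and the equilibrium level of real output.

P = 22, Y = 2793

Rearrange SRAS to Y = 2551 + 11P.
Set AD = SRAS: 2991 − 9P = 2551 + 11P, so 440 = 20P and P = 22.
Then Y = 2991 − 9·22 = 2793.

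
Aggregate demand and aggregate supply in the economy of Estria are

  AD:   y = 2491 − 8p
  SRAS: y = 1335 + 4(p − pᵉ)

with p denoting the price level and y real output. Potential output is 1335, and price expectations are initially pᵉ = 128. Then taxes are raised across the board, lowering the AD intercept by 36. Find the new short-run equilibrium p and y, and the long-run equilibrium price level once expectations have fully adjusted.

Short run: p = 136, y = 1367. Long run: p = 140.

AD shifts left: new AD is y = 2455 − 8p. With pᵉ = 128, SRAS is y = 823 + 4p.
Short run: 2455 − 8p = 823 + 4p gives 1632 = 12p, so p = 136 and y = 2455 − 8·136 = 1367.
y = 1367 is above potential 1335; expectations adjust and SRAS shifts left until y = 1335.
Long run: on the new AD curve, 1335 = 2455 − 8p gives p = 140.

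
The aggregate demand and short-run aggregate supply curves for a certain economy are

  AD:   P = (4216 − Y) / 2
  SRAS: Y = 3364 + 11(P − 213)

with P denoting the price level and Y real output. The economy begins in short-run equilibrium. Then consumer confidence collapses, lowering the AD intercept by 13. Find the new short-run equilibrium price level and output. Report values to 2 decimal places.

P = 244.77, Y = 3713.46

This is a negative demand shock: AD shifts left.
New AD: Y = 4203 − 2P.
SRAS can be written Y = 1021 + 11P.
Set AD = SRAS: 4203 − 2P = 1021 + 11P, so 3182 = 13P and P = 244.77.
Substituting into AD, Y = 3713.46.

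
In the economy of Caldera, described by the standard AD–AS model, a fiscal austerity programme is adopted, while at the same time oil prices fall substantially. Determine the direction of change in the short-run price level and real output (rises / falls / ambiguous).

The first event is a negative demand shock: AD shifts left, which by itself pushes P down and Y down.
The second is a favourable supply shock: SRAS shifts right, which by itself pushes P down and Y up.
Both shocks push P down, so P falls. The two shocks push Y in opposite directions, so the effect on Y is ambiguous.

Price level: falls; output: ambiguous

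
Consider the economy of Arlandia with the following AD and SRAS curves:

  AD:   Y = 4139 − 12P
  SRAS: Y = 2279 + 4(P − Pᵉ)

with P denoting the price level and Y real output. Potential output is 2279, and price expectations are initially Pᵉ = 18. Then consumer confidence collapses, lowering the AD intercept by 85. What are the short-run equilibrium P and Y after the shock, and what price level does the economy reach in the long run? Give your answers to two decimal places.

Short run: P = 115.44, Y = 2668.75. Long run: P = 147.92.

AD shifts left: new AD is Y = 4054 − 12P. With Pᵉ = 18, SRAS is Y = 2207 + 4P.
Short run: 4054 − 12P = 2207 + 4P gives 1847 = 16P, so P = 115.44 and Y = 4054 − 12P = 2668.75.
Y = 2668.75 is above potential 2279; expectations adjust and SRAS shifts left until Y = 2279.
Long run: on the new AD curve, 2279 = 4054 − 12P gives P = 147.92.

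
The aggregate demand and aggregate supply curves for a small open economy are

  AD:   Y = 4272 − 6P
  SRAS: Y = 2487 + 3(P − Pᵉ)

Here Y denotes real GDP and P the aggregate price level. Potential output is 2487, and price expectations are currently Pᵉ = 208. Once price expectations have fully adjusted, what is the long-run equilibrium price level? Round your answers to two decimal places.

Short run: with Pᵉ = 208, SRAS is Y = 1863 + 3P. Setting AD = SRAS gives 2409 = 9P, so P = 267.67 and Y = 4272 − 6P = 2666.00.
Output 2666.00 is above potential 2487, so over time expected prices rise and SRAS shifts left until Y returns to 2487.
Long run: Y = 2487 on the AD curve gives 2487 = 4272 − 6P, so P = 297.50.

Long-run P = 297.50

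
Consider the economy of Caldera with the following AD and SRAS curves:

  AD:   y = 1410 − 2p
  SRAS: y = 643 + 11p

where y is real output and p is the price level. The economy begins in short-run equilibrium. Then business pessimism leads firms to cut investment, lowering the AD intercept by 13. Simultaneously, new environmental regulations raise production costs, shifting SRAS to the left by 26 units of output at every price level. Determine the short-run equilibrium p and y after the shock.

p = 60, y = 1277

After both shocks: AD is y = 1397 − 2p and SRAS is y = 617 + 11p.
Setting them equal: 780 = 13p, so p = 60.
y = 1397 − 2·60 = 1277.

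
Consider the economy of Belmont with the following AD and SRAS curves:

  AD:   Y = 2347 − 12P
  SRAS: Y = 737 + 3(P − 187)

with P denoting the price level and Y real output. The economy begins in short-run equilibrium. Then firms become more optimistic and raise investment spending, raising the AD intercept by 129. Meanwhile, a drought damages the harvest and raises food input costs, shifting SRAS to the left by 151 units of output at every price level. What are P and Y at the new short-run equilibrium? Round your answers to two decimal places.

P = 163.40, Y = 515.20

After both shocks: AD is Y = 2476 − 12P and SRAS is Y = 25 + 3P.
Setting them equal: 2451 = 15P, so P = 163.40.
Substituting into AD, Y = 515.20.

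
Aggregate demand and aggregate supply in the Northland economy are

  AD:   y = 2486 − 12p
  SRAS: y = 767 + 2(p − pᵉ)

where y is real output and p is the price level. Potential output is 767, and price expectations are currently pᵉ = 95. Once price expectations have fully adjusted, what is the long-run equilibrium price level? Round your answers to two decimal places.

Short run: with pᵉ = 95, SRAS is y = 577 + 2p. Setting AD = SRAS gives 1909 = 14p, so p = 136.36 and y = 2486 − 12p = 849.71.
Output 849.71 is above potential 767, so over time expected prices rise and SRAS shifts left until y returns to 767.
Long run: y = 767 on the AD curve gives 767 = 2486 − 12p, so p = 143.25.

Long-run p = 143.25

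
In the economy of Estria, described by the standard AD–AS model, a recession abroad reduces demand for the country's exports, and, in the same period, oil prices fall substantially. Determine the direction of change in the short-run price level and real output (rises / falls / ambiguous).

The first event is a negative demand shock: AD shifts left, which by itself pushes P down and Y down.
The second is a favourable supply shock: SRAS shifts right, which by itself pushes P down and Y up.
Both shocks push P down, so P falls. The two shocks push Y in opposite directions, so the effect on Y is ambiguous.

Price level: falls; output: ambiguous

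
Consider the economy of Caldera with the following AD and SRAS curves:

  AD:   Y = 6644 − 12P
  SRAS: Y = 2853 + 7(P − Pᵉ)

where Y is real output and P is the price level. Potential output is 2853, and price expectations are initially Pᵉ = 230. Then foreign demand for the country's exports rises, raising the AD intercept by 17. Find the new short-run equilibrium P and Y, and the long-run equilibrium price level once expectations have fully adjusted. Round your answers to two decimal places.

AD shifts right: new AD is Y = 6661 − 12P. With Pᵉ = 230, SRAS is Y = 1243 + 7P.
Short run: 6661 − 12P = 1243 + 7P gives 5418 = 19P, so P = 285.16 and Y = 6661 − 12P = 3239.11.
Y = 3239.11 is above potential 2853; expectations adjust and SRAS shifts left until Y = 2853.
Long run: on the new AD curve, 2853 = 6661 − 12P gives P = 317.33.

Short run: P = 285.16, Y = 3239.11. Long run: P = 317.33.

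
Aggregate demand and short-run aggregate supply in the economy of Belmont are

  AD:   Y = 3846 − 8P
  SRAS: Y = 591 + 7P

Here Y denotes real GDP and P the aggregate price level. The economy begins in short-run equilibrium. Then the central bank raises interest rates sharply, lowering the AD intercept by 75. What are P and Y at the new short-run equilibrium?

This is a negative demand shock: AD shifts left.
New AD: Y = 3771 − 8P.
Set AD = SRAS: 3771 − 8P = 591 + 7P, so 3180 = 15P and P = 212.
Y = 3771 − 8·212 = 2075.

P = 212, Y = 2075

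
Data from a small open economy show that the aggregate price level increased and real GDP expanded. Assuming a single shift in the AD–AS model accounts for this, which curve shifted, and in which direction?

P rose and Y rose. An AD shift moves P and Y in the same direction; an SRAS shift moves them in opposite directions.
Here P and Y moved in the same direction, so the AD curve shifted.
Since Y rose, AD shifted right.

AD shifted right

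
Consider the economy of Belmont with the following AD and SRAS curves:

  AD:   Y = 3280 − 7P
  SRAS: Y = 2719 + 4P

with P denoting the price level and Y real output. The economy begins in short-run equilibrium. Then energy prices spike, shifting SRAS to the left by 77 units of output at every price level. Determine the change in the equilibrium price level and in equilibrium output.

This is a negative supply shock: SRAS shifts left.
New SRAS: Y = 2642 + 4P.
Set AD = SRAS: 3280 − 7P = 2642 + 4P, so 638 = 11P and P = 58.
Y = 3280 − 7·58 = 2874.
Initially P = 51, Y = 2923, so ΔP = +7 and ΔY = -49.

ΔP = +7, ΔY = -49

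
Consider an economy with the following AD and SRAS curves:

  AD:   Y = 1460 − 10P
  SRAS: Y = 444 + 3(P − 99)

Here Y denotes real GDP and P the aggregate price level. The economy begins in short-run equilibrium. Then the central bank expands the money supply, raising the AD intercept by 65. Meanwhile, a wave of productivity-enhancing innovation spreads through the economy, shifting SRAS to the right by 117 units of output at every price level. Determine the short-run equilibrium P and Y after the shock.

After both shocks: AD is Y = 1525 − 10P and SRAS is Y = 264 + 3P.
Setting them equal: 1261 = 13P, so P = 97.
Y = 1525 − 10·97 = 555.

P = 97, Y = 555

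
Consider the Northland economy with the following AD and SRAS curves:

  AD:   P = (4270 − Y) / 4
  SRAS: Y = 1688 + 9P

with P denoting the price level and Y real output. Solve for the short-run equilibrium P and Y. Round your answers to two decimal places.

Rearrange AD to Y = 4270 − 4P.
Set AD = SRAS: 4270 − 4P = 1688 + 9P, so 2582 = 13P and P = 198.62.
Substituting into AD, Y = 4270 − 4P = 3475.54.

P = 198.62, Y = 3475.54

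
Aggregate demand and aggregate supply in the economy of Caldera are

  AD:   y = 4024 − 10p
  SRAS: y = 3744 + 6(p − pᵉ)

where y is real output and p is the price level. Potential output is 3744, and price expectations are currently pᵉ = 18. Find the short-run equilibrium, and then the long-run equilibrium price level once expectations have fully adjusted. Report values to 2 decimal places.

Short run: with pᵉ = 18, SRAS is y = 3636 + 6p. Setting AD = SRAS gives 388 = 16p, so p = 24.25 and y = 4024 − 10p = 3781.50.
Output 3781.50 is above potential 3744, so over time expected prices rise and SRAS shifts left until y returns to 3744.
Long run: y = 3744 on the AD curve gives 3744 = 4024 − 10p, so p = 28.00.

Short run: p = 24.25, y = 3781.50. Long run: p = 28.00.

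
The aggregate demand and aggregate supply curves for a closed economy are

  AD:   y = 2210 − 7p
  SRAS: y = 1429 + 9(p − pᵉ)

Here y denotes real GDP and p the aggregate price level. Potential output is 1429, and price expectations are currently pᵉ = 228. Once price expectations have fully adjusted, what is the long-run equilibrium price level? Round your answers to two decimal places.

Short run: with pᵉ = 228, SRAS is y = 9p − 623. Setting AD = SRAS gives 2833 = 16p, so p = 177.06 and y = 2210 − 7p = 970.56.
Output 970.56 is below potential 1429, so over time expected prices fall and SRAS shifts right until y returns to 1429.
Long run: y = 1429 on the AD curve gives 1429 = 2210 − 7p, so p = 111.57.

Long-run p = 111.57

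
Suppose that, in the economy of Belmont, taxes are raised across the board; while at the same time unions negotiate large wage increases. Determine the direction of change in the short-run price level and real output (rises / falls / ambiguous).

Price level: ambiguous; output: falls

The first event is a negative demand shock: AD shifts left, which by itself pushes P down and Y down.
The second is an adverse supply shock: SRAS shifts left, which by itself pushes P up and Y down.
The two shocks push P in opposite directions, so the effect on P is ambiguous. Both shocks push Y down, so Y falls.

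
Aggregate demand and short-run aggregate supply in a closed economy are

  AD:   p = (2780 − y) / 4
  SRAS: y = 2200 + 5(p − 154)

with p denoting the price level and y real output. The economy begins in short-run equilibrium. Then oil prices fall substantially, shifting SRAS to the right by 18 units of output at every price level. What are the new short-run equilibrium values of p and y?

This is a positive supply shock: SRAS shifts right.
New SRAS: y = 1448 + 5p.
Set AD = SRAS: 2780 − 4p = 1448 + 5p, so 1332 = 9p and p = 148.
y = 2780 − 4·148 = 2188.

p = 148, y = 2188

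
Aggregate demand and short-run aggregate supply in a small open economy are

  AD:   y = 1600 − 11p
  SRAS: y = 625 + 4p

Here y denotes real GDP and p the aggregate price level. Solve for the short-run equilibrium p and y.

Set AD = SRAS: 1600 − 11p = 625 + 4p, so 975 = 15p and p = 65.
Then y = 1600 − 11·65 = 885.

p = 65, y = 885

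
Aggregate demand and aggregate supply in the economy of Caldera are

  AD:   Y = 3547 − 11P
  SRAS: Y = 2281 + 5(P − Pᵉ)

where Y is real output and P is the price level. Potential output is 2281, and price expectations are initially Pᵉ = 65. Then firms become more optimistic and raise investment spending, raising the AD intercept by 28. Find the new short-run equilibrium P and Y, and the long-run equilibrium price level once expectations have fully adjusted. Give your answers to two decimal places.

AD shifts right: new AD is Y = 3575 − 11P. With Pᵉ = 65, SRAS is Y = 1956 + 5P.
Short run: 3575 − 11P = 1956 + 5P gives 1619 = 16P, so P = 101.19 and Y = 3575 − 11P = 2461.94.
Y = 2461.94 is above potential 2281; expectations adjust and SRAS shifts left until Y = 2281.
Long run: on the new AD curve, 2281 = 3575 − 11P gives P = 117.64.

Short run: P = 101.19, Y = 2461.94. Long run: P = 117.64.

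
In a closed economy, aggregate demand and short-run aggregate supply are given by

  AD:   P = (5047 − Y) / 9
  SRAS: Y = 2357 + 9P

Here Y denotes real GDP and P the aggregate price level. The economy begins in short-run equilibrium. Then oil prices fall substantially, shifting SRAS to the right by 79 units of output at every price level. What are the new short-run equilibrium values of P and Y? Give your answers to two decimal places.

This is a positive supply shock: SRAS shifts right.
New SRAS: Y = 2436 + 9P.
Set AD = SRAS: 5047 − 9P = 2436 + 9P, so 2611 = 18P and P = 145.06.
Substituting into AD, Y = 3741.50.

P = 145.06, Y = 3741.50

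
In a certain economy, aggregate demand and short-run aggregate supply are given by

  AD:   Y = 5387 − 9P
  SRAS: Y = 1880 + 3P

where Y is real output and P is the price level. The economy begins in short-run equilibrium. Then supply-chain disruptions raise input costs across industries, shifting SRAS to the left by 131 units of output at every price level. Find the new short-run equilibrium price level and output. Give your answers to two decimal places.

This is a negative supply shock: SRAS shifts left.
New SRAS: Y = 1749 + 3P.
Set AD = SRAS: 5387 − 9P = 1749 + 3P, so 3638 = 12P and P = 303.17.
Substituting into AD, Y = 2658.50.

P = 303.17, Y = 2658.50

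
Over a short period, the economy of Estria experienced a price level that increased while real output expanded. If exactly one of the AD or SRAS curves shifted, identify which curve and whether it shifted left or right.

AD shifted right

P rose and Y rose. An AD shift moves P and Y in the same direction; an SRAS shift moves them in opposite directions.
Here P and Y moved in the same direction, so the AD curve shifted.
Since Y rose, AD shifted right.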